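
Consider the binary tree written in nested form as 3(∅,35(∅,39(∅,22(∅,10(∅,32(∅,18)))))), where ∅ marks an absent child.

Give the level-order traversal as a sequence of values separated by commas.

3, 35, 39, 22, 10, 32, 18

Level-order visits nodes level by level from the root, left to right within each level.
Level 0: 3
Level 1: 35
Level 2: 39
Level 3: 22
Level 4: 10
Level 5: 32
Level 6: 18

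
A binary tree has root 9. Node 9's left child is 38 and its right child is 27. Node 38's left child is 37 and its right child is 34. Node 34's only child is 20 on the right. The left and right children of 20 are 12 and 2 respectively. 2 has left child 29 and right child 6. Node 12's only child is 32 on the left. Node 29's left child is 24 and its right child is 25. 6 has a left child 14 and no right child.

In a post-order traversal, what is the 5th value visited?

Post-order visits the left subtree, then the right subtree, then the node.
At 9: go left to 38.
  At 38: go left to 37.
    37 is a leaf — visit 37.
  At 38: go right to 34.
    At 34: no left child.
    At 34: go right to 20.
      At 20: go left to 12.
        At 12: go left to 32.
          32 is a leaf — visit 32.
        At 12: no right child.
        Visit 12.
      At 20: go right to 2.
        At 2: go left to 29.
          At 29: go left to 24.
            24 is a leaf — visit 24.
          At 29: go right to 25.
            25 is a leaf — visit 25.
          Visit 29.
        At 2: go right to 6.
          At 6: go left to 14.
            14 is a leaf — visit 14.
          At 6: no right child.
          Visit 6.
        Visit 2.
      Visit 20.
    Visit 34.
  Visit 38.
At 9: go right to 27.
  27 is a leaf — visit 27.
Visit 9.
Full post-order sequence: 37, 32, 12, 24, 25, 29, 14, 6, 2, 20, 34, 38, 27, 9.

25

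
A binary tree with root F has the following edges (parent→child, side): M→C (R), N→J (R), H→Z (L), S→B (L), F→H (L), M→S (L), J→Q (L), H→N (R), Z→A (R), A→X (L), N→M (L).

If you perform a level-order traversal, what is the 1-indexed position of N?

4

Level-order visits nodes level by level from the root, left to right within each level.
Level 0: F
Level 1: H
Level 2: Z, N
Level 3: A, M, J
Level 4: X, S, C, Q
Level 5: B
Full level-order sequence: F, H, Z, N, A, M, J, X, S, C, Q, B.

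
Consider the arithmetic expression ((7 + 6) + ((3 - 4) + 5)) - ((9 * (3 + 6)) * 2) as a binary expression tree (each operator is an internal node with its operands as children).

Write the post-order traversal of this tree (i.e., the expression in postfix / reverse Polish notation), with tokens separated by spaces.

7 6 + 3 4 - 5 + + 9 3 6 + * 2 * -

Post-order on an expression tree gives postfix notation: for each operator, emit left operand, right operand, then the operator.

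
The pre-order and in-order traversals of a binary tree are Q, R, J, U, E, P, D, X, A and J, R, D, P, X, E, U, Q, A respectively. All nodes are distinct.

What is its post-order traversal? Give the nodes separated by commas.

The first element of pre-order is the root; it splits in-order into left and right subtrees.
Root Q: left subtree has 7 nodes {J, R, D, P, X, E, U}, right has 1 {A}.
  Root R: left subtree has 1 node {J}, right has 5 {D, P, X, E, U}.
    Root U: left subtree has 4 nodes {D, P, X, E}, right has 0 { }.
      Root E: left subtree has 3 nodes {D, P, X}, right has 0 { }.
        Root P: left subtree has 1 node {D}, right has 1 {X}.

J, D, X, P, E, U, R, A, Q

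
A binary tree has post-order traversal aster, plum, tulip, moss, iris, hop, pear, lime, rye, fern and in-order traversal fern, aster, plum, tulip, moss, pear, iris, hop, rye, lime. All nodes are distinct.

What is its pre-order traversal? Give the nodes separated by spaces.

The last element of post-order is the root; it splits in-order into left and right subtrees.
Root fern: left subtree has 0 nodes { }, right has 9 {aster, plum, tulip, moss, pear, iris, hop, rye, lime}.
  Root rye: left subtree has 7 nodes {aster, plum, tulip, moss, pear, iris, hop}, right has 1 {lime}.
    Root pear: left subtree has 4 nodes {aster, plum, tulip, moss}, right has 2 {iris, hop}.
      Root moss: left subtree has 3 nodes {aster, plum, tulip}, right has 0 { }.
        Root tulip: left subtree has 2 nodes {aster, plum}, right has 0 { }.
          Root plum: left subtree has 1 node {aster}, right has 0 { }.
      Root hop: left subtree has 1 node {iris}, right has 0 { }.

fern rye pear moss tulip plum aster hop iris lime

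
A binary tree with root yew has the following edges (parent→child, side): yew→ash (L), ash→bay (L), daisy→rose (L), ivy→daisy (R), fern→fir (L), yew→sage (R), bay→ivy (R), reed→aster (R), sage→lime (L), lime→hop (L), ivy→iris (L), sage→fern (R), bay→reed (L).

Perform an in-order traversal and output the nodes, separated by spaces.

reed aster bay iris ivy rose daisy ash yew hop lime sage fir fern

In-order visits the left subtree, then the node, then the right subtree.
At yew: go left to ash.
  At ash: go left to bay.
    At bay: go left to reed.
      At reed: no left child.
      Visit reed.
      At reed: go right to aster.
        aster is a leaf — visit aster.
    Visit bay.
    At bay: go right to ivy.
      At ivy: go left to iris.
        iris is a leaf — visit iris.
      Visit ivy.
      At ivy: go right to daisy.
        At daisy: go left to rose.
          rose is a leaf — visit rose.
        Visit daisy.
        At daisy: no right child.
  Visit ash.
  At ash: no right child.
Visit yew.
At yew: go right to sage.
  At sage: go left to lime.
    At lime: go left to hop.
      hop is a leaf — visit hop.
    Visit lime.
    At lime: no right child.
  Visit sage.
  At sage: go right to fern.
    At fern: go left to fir.
      fir is a leaf — visit fir.
    Visit fern.
    At fern: no right child.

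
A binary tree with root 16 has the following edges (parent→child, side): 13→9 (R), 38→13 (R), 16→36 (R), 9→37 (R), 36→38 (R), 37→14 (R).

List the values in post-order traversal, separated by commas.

14, 37, 9, 13, 38, 36, 16

Post-order visits the left subtree, then the right subtree, then the node.
At 16: no left child.
At 16: go right to 36.
  At 36: no left child.
  At 36: go right to 38.
    At 38: no left child.
    At 38: go right to 13.
      At 13: no left child.
      At 13: go right to 9.
        At 9: no left child.
        At 9: go right to 37.
          At 37: no left child.
          At 37: go right to 14.
            14 is a leaf — visit 14.
          Visit 37.
        Visit 9.
      Visit 13.
    Visit 38.
  Visit 36.
Visit 16.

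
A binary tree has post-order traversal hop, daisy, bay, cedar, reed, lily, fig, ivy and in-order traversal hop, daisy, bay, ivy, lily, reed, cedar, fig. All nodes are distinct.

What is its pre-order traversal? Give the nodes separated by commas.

ivy, bay, daisy, hop, fig, lily, reed, cedar

The last element of post-order is the root; it splits in-order into left and right subtrees.
Root ivy: left subtree has 3 nodes {hop, daisy, bay}, right has 4 {lily, reed, cedar, fig}.
  Root bay: left subtree has 2 nodes {hop, daisy}, right has 0 { }.
    Root daisy: left subtree has 1 node {hop}, right has 0 { }.
  Root fig: left subtree has 3 nodes {lily, reed, cedar}, right has 0 { }.
    Root lily: left subtree has 0 nodes { }, right has 2 {reed, cedar}.
      Root reed: left subtree has 0 nodes { }, right has 1 {cedar}.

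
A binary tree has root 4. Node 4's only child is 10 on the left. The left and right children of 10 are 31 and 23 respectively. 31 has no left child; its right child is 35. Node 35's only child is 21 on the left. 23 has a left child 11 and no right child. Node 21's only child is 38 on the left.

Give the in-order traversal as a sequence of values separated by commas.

In-order visits the left subtree, then the node, then the right subtree.
At 4: go left to 10.
  At 10: go left to 31.
    At 31: no left child.
    Visit 31.
    At 31: go right to 35.
      At 35: go left to 21.
        At 21: go left to 38.
          38 is a leaf — visit 38.
        Visit 21.
        At 21: no right child.
      Visit 35.
      At 35: no right child.
  Visit 10.
  At 10: go right to 23.
    At 23: go left to 11.
      11 is a leaf — visit 11.
    Visit 23.
    At 23: no right child.
Visit 4.
At 4: no right child.

31, 38, 21, 35, 10, 11, 23, 4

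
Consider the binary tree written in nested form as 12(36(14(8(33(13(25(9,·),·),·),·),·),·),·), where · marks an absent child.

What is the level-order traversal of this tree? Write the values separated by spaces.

Level-order visits nodes level by level from the root, left to right within each level.
Level 0: 12
Level 1: 36
Level 2: 14
Level 3: 8
Level 4: 33
Level 5: 13
Level 6: 25
Level 7: 9

12 36 14 8 33 13 25 9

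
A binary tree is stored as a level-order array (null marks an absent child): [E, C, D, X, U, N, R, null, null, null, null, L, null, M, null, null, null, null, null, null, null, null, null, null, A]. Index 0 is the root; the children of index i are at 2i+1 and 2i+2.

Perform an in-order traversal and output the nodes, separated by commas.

X, C, U, E, L, A, N, D, M, R

In-order visits the left subtree, then the node, then the right subtree.
At E: go left to C.
  At C: go left to X.
    X is a leaf — visit X.
  Visit C.
  At C: go right to U.
    U is a leaf — visit U.
Visit E.
At E: go right to D.
  At D: go left to N.
    At N: go left to L.
      At L: no left child.
      Visit L.
      At L: go right to A.
        A is a leaf — visit A.
    Visit N.
    At N: no right child.
  Visit D.
  At D: go right to R.
    At R: go left to M.
      M is a leaf — visit M.
    Visit R.
    At R: no right child.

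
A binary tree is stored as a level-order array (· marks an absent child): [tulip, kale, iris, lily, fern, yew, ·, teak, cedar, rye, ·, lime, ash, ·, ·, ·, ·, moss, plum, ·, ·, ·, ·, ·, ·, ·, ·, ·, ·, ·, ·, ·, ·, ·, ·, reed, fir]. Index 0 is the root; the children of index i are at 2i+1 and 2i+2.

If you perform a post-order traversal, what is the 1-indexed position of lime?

11

Post-order visits the left subtree, then the right subtree, then the node.
At tulip: go left to kale.
  At kale: go left to lily.
    At lily: go left to teak.
      teak is a leaf — visit teak.
    At lily: go right to cedar.
      At cedar: go left to moss.
        At moss: go left to reed.
          reed is a leaf — visit reed.
        At moss: go right to fir.
          fir is a leaf — visit fir.
        Visit moss.
      At cedar: go right to plum.
        plum is a leaf — visit plum.
      Visit cedar.
    Visit lily.
  At kale: go right to fern.
    At fern: go left to rye.
      rye is a leaf — visit rye.
    At fern: no right child.
    Visit fern.
  Visit kale.
At tulip: go right to iris.
  At iris: go left to yew.
    At yew: go left to lime.
      lime is a leaf — visit lime.
    At yew: go right to ash.
      ash is a leaf — visit ash.
    Visit yew.
  At iris: no right child.
  Visit iris.
Visit tulip.
Full post-order sequence: teak, reed, fir, moss, plum, cedar, lily, rye, fern, kale, lime, ash, yew, iris, tulip.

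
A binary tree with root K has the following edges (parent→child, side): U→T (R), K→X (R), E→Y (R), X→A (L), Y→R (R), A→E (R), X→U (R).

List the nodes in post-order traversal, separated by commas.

R, Y, E, A, T, U, X, K

Post-order visits the left subtree, then the right subtree, then the node.
At K: no left child.
At K: go right to X.
  At X: go left to A.
    At A: no left child.
    At A: go right to E.
      At E: no left child.
      At E: go right to Y.
        At Y: no left child.
        At Y: go right to R.
          R is a leaf — visit R.
        Visit Y.
      Visit E.
    Visit A.
  At X: go right to U.
    At U: no left child.
    At U: go right to T.
      T is a leaf — visit T.
    Visit U.
  Visit X.
Visit K.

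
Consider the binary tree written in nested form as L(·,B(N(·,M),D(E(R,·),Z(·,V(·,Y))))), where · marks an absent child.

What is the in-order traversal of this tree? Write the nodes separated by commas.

In-order visits the left subtree, then the node, then the right subtree.
At L: no left child.
Visit L.
At L: go right to B.
  At B: go left to N.
    At N: no left child.
    Visit N.
    At N: go right to M.
      M is a leaf — visit M.
  Visit B.
  At B: go right to D.
    At D: go left to E.
      At E: go left to R.
        R is a leaf — visit R.
      Visit E.
      At E: no right child.
    Visit D.
    At D: go right to Z.
      At Z: no left child.
      Visit Z.
      At Z: go right to V.
        At V: no left child.
        Visit V.
        At V: go right to Y.
          Y is a leaf — visit Y.

L, N, M, B, R, E, D, Z, V, Y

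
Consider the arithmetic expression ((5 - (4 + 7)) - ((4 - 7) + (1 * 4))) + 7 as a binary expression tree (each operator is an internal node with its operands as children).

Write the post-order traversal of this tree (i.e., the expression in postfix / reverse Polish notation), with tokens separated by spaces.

Post-order on an expression tree gives postfix notation: for each operator, emit left operand, right operand, then the operator.

5 4 7 + - 4 7 - 1 4 * + - 7 +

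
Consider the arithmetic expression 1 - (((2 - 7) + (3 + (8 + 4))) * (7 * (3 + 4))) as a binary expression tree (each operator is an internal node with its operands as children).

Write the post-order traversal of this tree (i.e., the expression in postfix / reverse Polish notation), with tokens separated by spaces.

1 2 7 - 3 8 4 + + + 7 3 4 + * * -

Post-order on an expression tree gives postfix notation: for each operator, emit left operand, right operand, then the operator.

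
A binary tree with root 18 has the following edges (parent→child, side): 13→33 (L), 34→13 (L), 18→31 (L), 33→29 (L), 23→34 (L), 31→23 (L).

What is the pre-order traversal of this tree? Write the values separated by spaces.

Pre-order visits the node, then its left subtree, then its right subtree.
Visit 18.
At 18: go left to 31.
  Visit 31.
  At 31: go left to 23.
    Visit 23.
    At 23: go left to 34.
      Visit 34.
      At 34: go left to 13.
        Visit 13.
        At 13: go left to 33.
          Visit 33.
          At 33: go left to 29.
            29 is a leaf — visit 29.
          At 33: no right child.
        At 13: no right child.
      At 34: no right child.
    At 23: no right child.
  At 31: no right child.
At 18: no right child.

18 31 23 34 13 33 29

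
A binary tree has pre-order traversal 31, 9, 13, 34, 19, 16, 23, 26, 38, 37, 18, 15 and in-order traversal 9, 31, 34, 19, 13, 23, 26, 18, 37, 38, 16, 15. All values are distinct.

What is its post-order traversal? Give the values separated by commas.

The first element of pre-order is the root; it splits in-order into left and right subtrees.
Root 31: left subtree has 1 node {9}, right has 10 {34, 19, 13, 23, 26, 18, 37, 38, 16, 15}.
  Root 13: left subtree has 2 nodes {34, 19}, right has 7 {23, 26, 18, 37, 38, 16, 15}.
    Root 34: left subtree has 0 nodes { }, right has 1 {19}.
    Root 16: left subtree has 5 nodes {23, 26, 18, 37, 38}, right has 1 {15}.
      Root 23: left subtree has 0 nodes { }, right has 4 {26, 18, 37, 38}.
        Root 26: left subtree has 0 nodes { }, right has 3 {18, 37, 38}.
          Root 38: left subtree has 2 nodes {18, 37}, right has 0 { }.
            Root 37: left subtree has 1 node {18}, right has 0 { }.

9, 19, 34, 18, 37, 38, 26, 23, 15, 16, 13, 31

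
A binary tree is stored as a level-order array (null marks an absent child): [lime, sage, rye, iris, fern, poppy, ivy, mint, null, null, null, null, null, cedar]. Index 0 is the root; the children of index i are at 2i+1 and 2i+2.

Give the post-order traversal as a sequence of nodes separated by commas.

Post-order visits the left subtree, then the right subtree, then the node.
At lime: go left to sage.
  At sage: go left to iris.
    At iris: go left to mint.
      mint is a leaf — visit mint.
    At iris: no right child.
    Visit iris.
  At sage: go right to fern.
    fern is a leaf — visit fern.
  Visit sage.
At lime: go right to rye.
  At rye: go left to poppy.
    poppy is a leaf — visit poppy.
  At rye: go right to ivy.
    At ivy: go left to cedar.
      cedar is a leaf — visit cedar.
    At ivy: no right child.
    Visit ivy.
  Visit rye.
Visit lime.

mint, iris, fern, sage, poppy, cedar, ivy, rye, lime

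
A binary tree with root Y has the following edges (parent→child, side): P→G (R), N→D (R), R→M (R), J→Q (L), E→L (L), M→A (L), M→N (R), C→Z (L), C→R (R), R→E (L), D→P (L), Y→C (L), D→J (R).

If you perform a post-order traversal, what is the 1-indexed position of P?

6

Post-order visits the left subtree, then the right subtree, then the node.
At Y: go left to C.
  At C: go left to Z.
    Z is a leaf — visit Z.
  At C: go right to R.
    At R: go left to E.
      At E: go left to L.
        L is a leaf — visit L.
      At E: no right child.
      Visit E.
    At R: go right to M.
      At M: go left to A.
        A is a leaf — visit A.
      At M: go right to N.
        At N: no left child.
        At N: go right to D.
          At D: go left to P.
            At P: no left child.
            At P: go right to G.
              G is a leaf — visit G.
            Visit P.
          At D: go right to J.
            At J: go left to Q.
              Q is a leaf — visit Q.
            At J: no right child.
            Visit J.
          Visit D.
        Visit N.
      Visit M.
    Visit R.
  Visit C.
At Y: no right child.
Visit Y.
Full post-order sequence: Z, L, E, A, G, P, Q, J, D, N, M, R, C, Y.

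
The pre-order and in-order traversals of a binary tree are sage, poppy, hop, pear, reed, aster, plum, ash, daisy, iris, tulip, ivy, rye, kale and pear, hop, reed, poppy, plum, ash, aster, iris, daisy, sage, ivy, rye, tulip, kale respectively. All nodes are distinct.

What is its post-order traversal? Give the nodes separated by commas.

The first element of pre-order is the root; it splits in-order into left and right subtrees.
Root sage: left subtree has 9 nodes {pear, hop, reed, poppy, plum, ash, aster, iris, daisy}, right has 4 {ivy, rye, tulip, kale}.
  Root poppy: left subtree has 3 nodes {pear, hop, reed}, right has 5 {plum, ash, aster, iris, daisy}.
    Root hop: left subtree has 1 node {pear}, right has 1 {reed}.
    Root aster: left subtree has 2 nodes {plum, ash}, right has 2 {iris, daisy}.
      Root plum: left subtree has 0 nodes { }, right has 1 {ash}.
      Root daisy: left subtree has 1 node {iris}, right has 0 { }.
  Root tulip: left subtree has 2 nodes {ivy, rye}, right has 1 {kale}.
    Root ivy: left subtree has 0 nodes { }, right has 1 {rye}.

pear, reed, hop, ash, plum, iris, daisy, aster, poppy, rye, ivy, kale, tulip, sage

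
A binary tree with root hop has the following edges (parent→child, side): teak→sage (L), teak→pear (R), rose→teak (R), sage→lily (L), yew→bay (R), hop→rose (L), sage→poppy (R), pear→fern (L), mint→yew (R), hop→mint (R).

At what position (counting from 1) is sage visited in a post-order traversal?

Post-order visits the left subtree, then the right subtree, then the node.
At hop: go left to rose.
  At rose: no left child.
  At rose: go right to teak.
    At teak: go left to sage.
      At sage: go left to lily.
        lily is a leaf — visit lily.
      At sage: go right to poppy.
        poppy is a leaf — visit poppy.
      Visit sage.
    At teak: go right to pear.
      At pear: go left to fern.
        fern is a leaf — visit fern.
      At pear: no right child.
      Visit pear.
    Visit teak.
  Visit rose.
At hop: go right to mint.
  At mint: no left child.
  At mint: go right to yew.
    At yew: no left child.
    At yew: go right to bay.
      bay is a leaf — visit bay.
    Visit yew.
  Visit mint.
Visit hop.
Full post-order sequence: lily, poppy, sage, fern, pear, teak, rose, bay, yew, mint, hop.

3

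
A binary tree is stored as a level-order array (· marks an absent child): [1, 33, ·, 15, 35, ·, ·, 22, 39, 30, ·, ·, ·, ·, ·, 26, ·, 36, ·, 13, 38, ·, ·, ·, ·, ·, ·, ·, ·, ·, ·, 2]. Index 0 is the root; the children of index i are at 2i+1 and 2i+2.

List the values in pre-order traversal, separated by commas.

Pre-order visits the node, then its left subtree, then its right subtree.
Visit 1.
At 1: go left to 33.
  Visit 33.
  At 33: go left to 15.
    Visit 15.
    At 15: go left to 22.
      Visit 22.
      At 22: go left to 26.
        Visit 26.
        At 26: go left to 2.
          2 is a leaf — visit 2.
        At 26: no right child.
      At 22: no right child.
    At 15: go right to 39.
      Visit 39.
      At 39: go left to 36.
        36 is a leaf — visit 36.
      At 39: no right child.
  At 33: go right to 35.
    Visit 35.
    At 35: go left to 30.
      Visit 30.
      At 30: go left to 13.
        13 is a leaf — visit 13.
      At 30: go right to 38.
        38 is a leaf — visit 38.
    At 35: no right child.
At 1: no right child.

1, 33, 15, 22, 26, 2, 39, 36, 35, 30, 13, 38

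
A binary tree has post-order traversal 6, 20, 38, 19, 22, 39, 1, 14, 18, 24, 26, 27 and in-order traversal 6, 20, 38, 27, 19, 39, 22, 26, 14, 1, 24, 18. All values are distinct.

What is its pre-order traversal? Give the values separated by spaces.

27 38 20 6 26 39 19 22 24 14 1 18

The last element of post-order is the root; it splits in-order into left and right subtrees.
Root 27: left subtree has 3 nodes {6, 20, 38}, right has 8 {19, 39, 22, 26, 14, 1, 24, 18}.
  Root 38: left subtree has 2 nodes {6, 20}, right has 0 { }.
    Root 20: left subtree has 1 node {6}, right has 0 { }.
  Root 26: left subtree has 3 nodes {19, 39, 22}, right has 4 {14, 1, 24, 18}.
    Root 39: left subtree has 1 node {19}, right has 1 {22}.
    Root 24: left subtree has 2 nodes {14, 1}, right has 1 {18}.
      Root 14: left subtree has 0 nodes { }, right has 1 {1}.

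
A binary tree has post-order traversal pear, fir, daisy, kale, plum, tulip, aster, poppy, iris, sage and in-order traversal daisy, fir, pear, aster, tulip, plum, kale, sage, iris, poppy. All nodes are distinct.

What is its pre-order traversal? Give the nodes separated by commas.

sage, aster, daisy, fir, pear, tulip, plum, kale, iris, poppy

The last element of post-order is the root; it splits in-order into left and right subtrees.
Root sage: left subtree has 7 nodes {daisy, fir, pear, aster, tulip, plum, kale}, right has 2 {iris, poppy}.
  Root aster: left subtree has 3 nodes {daisy, fir, pear}, right has 3 {tulip, plum, kale}.
    Root daisy: left subtree has 0 nodes { }, right has 2 {fir, pear}.
      Root fir: left subtree has 0 nodes { }, right has 1 {pear}.
    Root tulip: left subtree has 0 nodes { }, right has 2 {plum, kale}.
      Root plum: left subtree has 0 nodes { }, right has 1 {kale}.
  Root iris: left subtree has 0 nodes { }, right has 1 {poppy}.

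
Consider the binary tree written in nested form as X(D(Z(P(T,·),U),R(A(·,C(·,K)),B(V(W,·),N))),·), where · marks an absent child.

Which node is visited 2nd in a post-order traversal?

Post-order visits the left subtree, then the right subtree, then the node.
At X: go left to D.
  At D: go left to Z.
    At Z: go left to P.
      At P: go left to T.
        T is a leaf — visit T.
      At P: no right child.
      Visit P.
    At Z: go right to U.
      U is a leaf — visit U.
    Visit Z.
  At D: go right to R.
    At R: go left to A.
      At A: no left child.
      At A: go right to C.
        At C: no left child.
        At C: go right to K.
          K is a leaf — visit K.
        Visit C.
      Visit A.
    At R: go right to B.
      At B: go left to V.
        At V: go left to W.
          W is a leaf — visit W.
        At V: no right child.
        Visit V.
      At B: go right to N.
        N is a leaf — visit N.
      Visit B.
    Visit R.
  Visit D.
At X: no right child.
Visit X.
Full post-order sequence: T, P, U, Z, K, C, A, W, V, N, B, R, D, X.

P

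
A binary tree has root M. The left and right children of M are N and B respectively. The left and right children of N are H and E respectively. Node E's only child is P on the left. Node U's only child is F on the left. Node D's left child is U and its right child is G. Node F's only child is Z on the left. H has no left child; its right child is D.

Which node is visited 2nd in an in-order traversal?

Z

In-order visits the left subtree, then the node, then the right subtree.
At M: go left to N.
  At N: go left to H.
    At H: no left child.
    Visit H.
    At H: go right to D.
      At D: go left to U.
        At U: go left to F.
          At F: go left to Z.
            Z is a leaf — visit Z.
          Visit F.
          At F: no right child.
        Visit U.
        At U: no right child.
      Visit D.
      At D: go right to G.
        G is a leaf — visit G.
  Visit N.
  At N: go right to E.
    At E: go left to P.
      P is a leaf — visit P.
    Visit E.
    At E: no right child.
Visit M.
At M: go right to B.
  B is a leaf — visit B.
Full in-order sequence: H, Z, F, U, D, G, N, P, E, M, B.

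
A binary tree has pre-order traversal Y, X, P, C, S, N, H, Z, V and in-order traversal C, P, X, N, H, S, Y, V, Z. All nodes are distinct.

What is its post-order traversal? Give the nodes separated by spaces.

C P H N S X V Z Y

The first element of pre-order is the root; it splits in-order into left and right subtrees.
Root Y: left subtree has 6 nodes {C, P, X, N, H, S}, right has 2 {V, Z}.
  Root X: left subtree has 2 nodes {C, P}, right has 3 {N, H, S}.
    Root P: left subtree has 1 node {C}, right has 0 { }.
    Root S: left subtree has 2 nodes {N, H}, right has 0 { }.
      Root N: left subtree has 0 nodes { }, right has 1 {H}.
  Root Z: left subtree has 1 node {V}, right has 0 { }.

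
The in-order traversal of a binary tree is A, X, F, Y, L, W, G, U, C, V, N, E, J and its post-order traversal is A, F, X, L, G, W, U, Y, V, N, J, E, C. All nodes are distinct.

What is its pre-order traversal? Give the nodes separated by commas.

The last element of post-order is the root; it splits in-order into left and right subtrees.
Root C: left subtree has 8 nodes {A, X, F, Y, L, W, G, U}, right has 4 {V, N, E, J}.
  Root Y: left subtree has 3 nodes {A, X, F}, right has 4 {L, W, G, U}.
    Root X: left subtree has 1 node {A}, right has 1 {F}.
    Root U: left subtree has 3 nodes {L, W, G}, right has 0 { }.
      Root W: left subtree has 1 node {L}, right has 1 {G}.
  Root E: left subtree has 2 nodes {V, N}, right has 1 {J}.
    Root N: left subtree has 1 node {V}, right has 0 { }.

C, Y, X, A, F, U, W, L, G, E, N, V, J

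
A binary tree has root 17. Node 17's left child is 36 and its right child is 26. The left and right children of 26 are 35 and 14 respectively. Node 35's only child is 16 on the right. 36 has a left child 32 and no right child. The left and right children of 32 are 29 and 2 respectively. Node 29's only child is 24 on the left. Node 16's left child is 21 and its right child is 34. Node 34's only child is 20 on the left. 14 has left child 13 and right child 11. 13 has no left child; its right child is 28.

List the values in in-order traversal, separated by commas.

In-order visits the left subtree, then the node, then the right subtree.
At 17: go left to 36.
  At 36: go left to 32.
    At 32: go left to 29.
      At 29: go left to 24.
        24 is a leaf — visit 24.
      Visit 29.
      At 29: no right child.
    Visit 32.
    At 32: go right to 2.
      2 is a leaf — visit 2.
  Visit 36.
  At 36: no right child.
Visit 17.
At 17: go right to 26.
  At 26: go left to 35.
    At 35: no left child.
    Visit 35.
    At 35: go right to 16.
      At 16: go left to 21.
        21 is a leaf — visit 21.
      Visit 16.
      At 16: go right to 34.
        At 34: go left to 20.
          20 is a leaf — visit 20.
        Visit 34.
        At 34: no right child.
  Visit 26.
  At 26: go right to 14.
    At 14: go left to 13.
      At 13: no left child.
      Visit 13.
      At 13: go right to 28.
        28 is a leaf — visit 28.
    Visit 14.
    At 14: go right to 11.
      11 is a leaf — visit 11.

24, 29, 32, 2, 36, 17, 35, 21, 16, 20, 34, 26, 13, 28, 14, 11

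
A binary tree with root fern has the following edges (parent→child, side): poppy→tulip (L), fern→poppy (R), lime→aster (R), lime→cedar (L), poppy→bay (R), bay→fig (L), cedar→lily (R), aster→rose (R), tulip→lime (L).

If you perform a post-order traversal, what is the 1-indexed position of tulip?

6

Post-order visits the left subtree, then the right subtree, then the node.
At fern: no left child.
At fern: go right to poppy.
  At poppy: go left to tulip.
    At tulip: go left to lime.
      At lime: go left to cedar.
        At cedar: no left child.
        At cedar: go right to lily.
          lily is a leaf — visit lily.
        Visit cedar.
      At lime: go right to aster.
        At aster: no left child.
        At aster: go right to rose.
          rose is a leaf — visit rose.
        Visit aster.
      Visit lime.
    At tulip: no right child.
    Visit tulip.
  At poppy: go right to bay.
    At bay: go left to fig.
      fig is a leaf — visit fig.
    At bay: no right child.
    Visit bay.
  Visit poppy.
Visit fern.
Full post-order sequence: lily, cedar, rose, aster, lime, tulip, fig, bay, poppy, fern.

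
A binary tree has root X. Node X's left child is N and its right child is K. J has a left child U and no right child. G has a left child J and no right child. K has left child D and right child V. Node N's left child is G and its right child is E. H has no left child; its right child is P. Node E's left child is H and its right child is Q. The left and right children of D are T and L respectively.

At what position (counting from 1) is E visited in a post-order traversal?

7

Post-order visits the left subtree, then the right subtree, then the node.
At X: go left to N.
  At N: go left to G.
    At G: go left to J.
      At J: go left to U.
        U is a leaf — visit U.
      At J: no right child.
      Visit J.
    At G: no right child.
    Visit G.
  At N: go right to E.
    At E: go left to H.
      At H: no left child.
      At H: go right to P.
        P is a leaf — visit P.
      Visit H.
    At E: go right to Q.
      Q is a leaf — visit Q.
    Visit E.
  Visit N.
At X: go right to K.
  At K: go left to D.
    At D: go left to T.
      T is a leaf — visit T.
    At D: go right to L.
      L is a leaf — visit L.
    Visit D.
  At K: go right to V.
    V is a leaf — visit V.
  Visit K.
Visit X.
Full post-order sequence: U, J, G, P, H, Q, E, N, T, L, D, V, K, X.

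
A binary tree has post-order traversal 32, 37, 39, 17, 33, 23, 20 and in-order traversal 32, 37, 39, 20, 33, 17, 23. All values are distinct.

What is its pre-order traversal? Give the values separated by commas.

The last element of post-order is the root; it splits in-order into left and right subtrees.
Root 20: left subtree has 3 nodes {32, 37, 39}, right has 3 {33, 17, 23}.
  Root 39: left subtree has 2 nodes {32, 37}, right has 0 { }.
    Root 37: left subtree has 1 node {32}, right has 0 { }.
  Root 23: left subtree has 2 nodes {33, 17}, right has 0 { }.
    Root 33: left subtree has 0 nodes { }, right has 1 {17}.

20, 39, 37, 32, 23, 33, 17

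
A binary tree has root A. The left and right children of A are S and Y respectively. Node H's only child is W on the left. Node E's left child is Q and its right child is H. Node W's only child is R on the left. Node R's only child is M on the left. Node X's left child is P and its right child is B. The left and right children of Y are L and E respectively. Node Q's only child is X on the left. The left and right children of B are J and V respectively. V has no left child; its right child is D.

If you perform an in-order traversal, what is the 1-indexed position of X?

In-order visits the left subtree, then the node, then the right subtree.
At A: go left to S.
  S is a leaf — visit S.
Visit A.
At A: go right to Y.
  At Y: go left to L.
    L is a leaf — visit L.
  Visit Y.
  At Y: go right to E.
    At E: go left to Q.
      At Q: go left to X.
        At X: go left to P.
          P is a leaf — visit P.
        Visit X.
        At X: go right to B.
          At B: go left to J.
            J is a leaf — visit J.
          Visit B.
          At B: go right to V.
            At V: no left child.
            Visit V.
            At V: go right to D.
              D is a leaf — visit D.
      Visit Q.
      At Q: no right child.
    Visit E.
    At E: go right to H.
      At H: go left to W.
        At W: go left to R.
          At R: go left to M.
            M is a leaf — visit M.
          Visit R.
          At R: no right child.
        Visit W.
        At W: no right child.
      Visit H.
      At H: no right child.
Full in-order sequence: S, A, L, Y, P, X, J, B, V, D, Q, E, M, R, W, H.

6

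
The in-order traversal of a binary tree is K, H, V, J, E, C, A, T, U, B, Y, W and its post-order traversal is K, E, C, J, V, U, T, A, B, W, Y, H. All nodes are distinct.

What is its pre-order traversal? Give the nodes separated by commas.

H, K, Y, B, A, V, J, C, E, T, U, W

The last element of post-order is the root; it splits in-order into left and right subtrees.
Root H: left subtree has 1 node {K}, right has 10 {V, J, E, C, A, T, U, B, Y, W}.
  Root Y: left subtree has 8 nodes {V, J, E, C, A, T, U, B}, right has 1 {W}.
    Root B: left subtree has 7 nodes {V, J, E, C, A, T, U}, right has 0 { }.
      Root A: left subtree has 4 nodes {V, J, E, C}, right has 2 {T, U}.
        Root V: left subtree has 0 nodes { }, right has 3 {J, E, C}.
          Root J: left subtree has 0 nodes { }, right has 2 {E, C}.
            Root C: left subtree has 1 node {E}, right has 0 { }.
        Root T: left subtree has 0 nodes { }, right has 1 {U}.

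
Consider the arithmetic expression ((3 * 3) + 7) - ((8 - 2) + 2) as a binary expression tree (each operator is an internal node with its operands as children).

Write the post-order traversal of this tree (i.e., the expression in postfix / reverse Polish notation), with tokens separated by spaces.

Post-order on an expression tree gives postfix notation: for each operator, emit left operand, right operand, then the operator.

3 3 * 7 + 8 2 - 2 + -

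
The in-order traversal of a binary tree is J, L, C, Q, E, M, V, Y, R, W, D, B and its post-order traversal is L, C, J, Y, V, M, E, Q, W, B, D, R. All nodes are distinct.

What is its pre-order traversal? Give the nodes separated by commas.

The last element of post-order is the root; it splits in-order into left and right subtrees.
Root R: left subtree has 8 nodes {J, L, C, Q, E, M, V, Y}, right has 3 {W, D, B}.
  Root Q: left subtree has 3 nodes {J, L, C}, right has 4 {E, M, V, Y}.
    Root J: left subtree has 0 nodes { }, right has 2 {L, C}.
      Root C: left subtree has 1 node {L}, right has 0 { }.
    Root E: left subtree has 0 nodes { }, right has 3 {M, V, Y}.
      Root M: left subtree has 0 nodes { }, right has 2 {V, Y}.
        Root V: left subtree has 0 nodes { }, right has 1 {Y}.
  Root D: left subtree has 1 node {W}, right has 1 {B}.

R, Q, J, C, L, E, M, V, Y, D, W, B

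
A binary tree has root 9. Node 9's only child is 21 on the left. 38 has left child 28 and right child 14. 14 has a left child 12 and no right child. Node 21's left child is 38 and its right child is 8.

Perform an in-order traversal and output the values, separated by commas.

28, 38, 12, 14, 21, 8, 9

In-order visits the left subtree, then the node, then the right subtree.
At 9: go left to 21.
  At 21: go left to 38.
    At 38: go left to 28.
      28 is a leaf — visit 28.
    Visit 38.
    At 38: go right to 14.
      At 14: go left to 12.
        12 is a leaf — visit 12.
      Visit 14.
      At 14: no right child.
  Visit 21.
  At 21: go right to 8.
    8 is a leaf — visit 8.
Visit 9.
At 9: no right child.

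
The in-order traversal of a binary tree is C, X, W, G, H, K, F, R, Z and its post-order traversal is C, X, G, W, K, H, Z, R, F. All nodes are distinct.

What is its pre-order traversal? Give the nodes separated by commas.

F, H, W, X, C, G, K, R, Z

The last element of post-order is the root; it splits in-order into left and right subtrees.
Root F: left subtree has 6 nodes {C, X, W, G, H, K}, right has 2 {R, Z}.
  Root H: left subtree has 4 nodes {C, X, W, G}, right has 1 {K}.
    Root W: left subtree has 2 nodes {C, X}, right has 1 {G}.
      Root X: left subtree has 1 node {C}, right has 0 { }.
  Root R: left subtree has 0 nodes { }, right has 1 {Z}.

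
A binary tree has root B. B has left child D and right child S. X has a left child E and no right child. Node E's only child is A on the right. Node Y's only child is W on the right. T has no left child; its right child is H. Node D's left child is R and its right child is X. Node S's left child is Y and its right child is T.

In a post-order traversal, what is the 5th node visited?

D

Post-order visits the left subtree, then the right subtree, then the node.
At B: go left to D.
  At D: go left to R.
    R is a leaf — visit R.
  At D: go right to X.
    At X: go left to E.
      At E: no left child.
      At E: go right to A.
        A is a leaf — visit A.
      Visit E.
    At X: no right child.
    Visit X.
  Visit D.
At B: go right to S.
  At S: go left to Y.
    At Y: no left child.
    At Y: go right to W.
      W is a leaf — visit W.
    Visit Y.
  At S: go right to T.
    At T: no left child.
    At T: go right to H.
      H is a leaf — visit H.
    Visit T.
  Visit S.
Visit B.
Full post-order sequence: R, A, E, X, D, W, Y, H, T, S, B.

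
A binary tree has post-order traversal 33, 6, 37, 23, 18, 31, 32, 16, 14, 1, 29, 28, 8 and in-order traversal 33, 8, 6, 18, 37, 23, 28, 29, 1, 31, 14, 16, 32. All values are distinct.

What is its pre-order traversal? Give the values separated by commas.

The last element of post-order is the root; it splits in-order into left and right subtrees.
Root 8: left subtree has 1 node {33}, right has 11 {6, 18, 37, 23, 28, 29, 1, 31, 14, 16, 32}.
  Root 28: left subtree has 4 nodes {6, 18, 37, 23}, right has 6 {29, 1, 31, 14, 16, 32}.
    Root 18: left subtree has 1 node {6}, right has 2 {37, 23}.
      Root 23: left subtree has 1 node {37}, right has 0 { }.
    Root 29: left subtree has 0 nodes { }, right has 5 {1, 31, 14, 16, 32}.
      Root 1: left subtree has 0 nodes { }, right has 4 {31, 14, 16, 32}.
        Root 14: left subtree has 1 node {31}, right has 2 {16, 32}.
          Root 16: left subtree has 0 nodes { }, right has 1 {32}.

8, 33, 28, 18, 6, 23, 37, 29, 1, 14, 31, 16, 32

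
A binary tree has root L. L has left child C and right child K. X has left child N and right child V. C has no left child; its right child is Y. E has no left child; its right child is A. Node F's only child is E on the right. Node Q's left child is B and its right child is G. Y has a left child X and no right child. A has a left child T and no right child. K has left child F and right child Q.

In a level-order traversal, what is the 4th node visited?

Y

Level-order visits nodes level by level from the root, left to right within each level.
Level 0: L
Level 1: C, K
Level 2: Y, F, Q
Level 3: X, E, B, G
Level 4: N, V, A
Level 5: T
Full level-order sequence: L, C, K, Y, F, Q, X, E, B, G, N, V, A, T.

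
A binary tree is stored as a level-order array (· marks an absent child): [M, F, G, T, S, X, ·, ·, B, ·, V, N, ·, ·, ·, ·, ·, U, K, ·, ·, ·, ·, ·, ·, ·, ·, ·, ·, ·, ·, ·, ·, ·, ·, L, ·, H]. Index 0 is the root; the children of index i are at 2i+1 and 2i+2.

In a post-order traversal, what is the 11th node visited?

Post-order visits the left subtree, then the right subtree, then the node.
At M: go left to F.
  At F: go left to T.
    At T: no left child.
    At T: go right to B.
      At B: go left to U.
        At U: go left to L.
          L is a leaf — visit L.
        At U: no right child.
        Visit U.
      At B: go right to K.
        At K: go left to H.
          H is a leaf — visit H.
        At K: no right child.
        Visit K.
      Visit B.
    Visit T.
  At F: go right to S.
    At S: no left child.
    At S: go right to V.
      V is a leaf — visit V.
    Visit S.
  Visit F.
At M: go right to G.
  At G: go left to X.
    At X: go left to N.
      N is a leaf — visit N.
    At X: no right child.
    Visit X.
  At G: no right child.
  Visit G.
Visit M.
Full post-order sequence: L, U, H, K, B, T, V, S, F, N, X, G, M.

X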